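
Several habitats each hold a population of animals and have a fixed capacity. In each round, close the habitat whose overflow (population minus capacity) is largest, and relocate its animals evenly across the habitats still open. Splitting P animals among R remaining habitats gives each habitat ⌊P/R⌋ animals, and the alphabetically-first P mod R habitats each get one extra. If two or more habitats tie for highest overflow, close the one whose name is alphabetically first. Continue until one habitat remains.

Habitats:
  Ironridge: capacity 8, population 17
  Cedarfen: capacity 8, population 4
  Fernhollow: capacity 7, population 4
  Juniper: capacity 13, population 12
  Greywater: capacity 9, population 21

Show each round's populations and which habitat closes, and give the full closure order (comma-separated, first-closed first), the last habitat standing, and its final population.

Closure order: Greywater, Ironridge, Juniper, Cedarfen
Last habitat: Fernhollow with 58 animals

Round 1: Cedarfen=4 Fernhollow=4 Greywater=21 Ironridge=17 Juniper=12 → close Greywater (overflow 12)
  21÷4 = 5 each, +1 to first 1
Round 2: Cedarfen=10 Fernhollow=9 Ironridge=22 Juniper=17 → close Ironridge (overflow 14)
  22÷3 = 7 each, +1 to first 1
Round 3: Cedarfen=18 Fernhollow=16 Juniper=24 → close Juniper (overflow 11)
  24÷2 = 12 each, +1 to first 0
Round 4: Cedarfen=30 Fernhollow=28 → close Cedarfen (overflow 22)
  30÷1 = 30 each, +1 to first 0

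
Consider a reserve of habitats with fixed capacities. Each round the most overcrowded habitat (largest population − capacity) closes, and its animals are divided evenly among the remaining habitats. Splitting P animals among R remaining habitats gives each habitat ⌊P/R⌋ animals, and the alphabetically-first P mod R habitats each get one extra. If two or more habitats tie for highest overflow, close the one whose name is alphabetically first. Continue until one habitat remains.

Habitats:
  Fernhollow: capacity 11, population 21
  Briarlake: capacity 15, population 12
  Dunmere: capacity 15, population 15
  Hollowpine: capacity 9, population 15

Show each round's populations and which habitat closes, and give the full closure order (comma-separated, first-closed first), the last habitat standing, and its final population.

Closure order: Fernhollow, Hollowpine, Dunmere
Last habitat: Briarlake with 63 animals

Round 1: Briarlake=12 Dunmere=15 Fernhollow=21 Hollowpine=15 → close Fernhollow (overflow 10)
  21÷3 = 7 each, +1 to first 0
Round 2: Briarlake=19 Dunmere=22 Hollowpine=22 → close Hollowpine (overflow 13)
  22÷2 = 11 each, +1 to first 0
Round 3: Briarlake=30 Dunmere=33 → close Dunmere (overflow 18)
  33÷1 = 33 each, +1 to first 0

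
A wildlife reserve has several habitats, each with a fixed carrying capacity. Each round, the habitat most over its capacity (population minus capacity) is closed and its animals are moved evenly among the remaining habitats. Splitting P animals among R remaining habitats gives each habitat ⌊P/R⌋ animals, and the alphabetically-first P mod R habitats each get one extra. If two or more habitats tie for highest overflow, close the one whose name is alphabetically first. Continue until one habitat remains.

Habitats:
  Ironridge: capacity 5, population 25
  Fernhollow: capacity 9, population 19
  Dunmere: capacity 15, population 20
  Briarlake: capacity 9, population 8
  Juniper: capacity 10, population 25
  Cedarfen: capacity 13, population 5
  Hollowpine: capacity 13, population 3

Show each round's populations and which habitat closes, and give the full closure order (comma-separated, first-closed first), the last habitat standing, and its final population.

Round 1: Briarlake=8 Cedarfen=5 Dunmere=20 Fernhollow=19 Hollowpine=3 Ironridge=25 Juniper=25 → close Ironridge (overflow 20)
  25÷6 = 4 each, +1 to first 1
Round 2: Briarlake=13 Cedarfen=9 Dunmere=24 Fernhollow=23 Hollowpine=7 Juniper=29 → close Juniper (overflow 19)
  29÷5 = 5 each, +1 to first 4
Round 3: Briarlake=19 Cedarfen=15 Dunmere=30 Fernhollow=29 Hollowpine=12 → close Fernhollow (overflow 20)
  29÷4 = 7 each, +1 to first 1
Round 4: Briarlake=27 Cedarfen=22 Dunmere=37 Hollowpine=19 → close Dunmere (overflow 22)
  37÷3 = 12 each, +1 to first 1
Round 5: Briarlake=40 Cedarfen=34 Hollowpine=31 → close Briarlake (overflow 31)
  40÷2 = 20 each, +1 to first 0
Round 6: Cedarfen=54 Hollowpine=51 → close Cedarfen (overflow 41)
  54÷1 = 54 each, +1 to first 0

Closure order: Ironridge, Juniper, Fernhollow, Dunmere, Briarlake, Cedarfen
Last habitat: Hollowpine with 105 animals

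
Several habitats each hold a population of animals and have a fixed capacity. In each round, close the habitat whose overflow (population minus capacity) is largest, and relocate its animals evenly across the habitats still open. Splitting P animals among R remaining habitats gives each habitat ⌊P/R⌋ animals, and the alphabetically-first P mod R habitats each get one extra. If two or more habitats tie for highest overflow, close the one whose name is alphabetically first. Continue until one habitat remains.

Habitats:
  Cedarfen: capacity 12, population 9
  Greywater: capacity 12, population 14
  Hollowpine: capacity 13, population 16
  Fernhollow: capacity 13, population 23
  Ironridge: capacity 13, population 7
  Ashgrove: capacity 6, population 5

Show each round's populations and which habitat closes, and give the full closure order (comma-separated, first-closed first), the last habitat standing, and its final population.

Closure order: Fernhollow, Greywater, Hollowpine, Ashgrove, Cedarfen
Last habitat: Ironridge with 74 animals

Round 1: Ashgrove=5 Cedarfen=9 Fernhollow=23 Greywater=14 Hollowpine=16 Ironridge=7 → close Fernhollow (overflow 10)
  23÷5 = 4 each, +1 to first 3
Round 2: Ashgrove=10 Cedarfen=14 Greywater=19 Hollowpine=20 Ironridge=11 → close Greywater (overflow 7)
  19÷4 = 4 each, +1 to first 3
Round 3: Ashgrove=15 Cedarfen=19 Hollowpine=25 Ironridge=15 → close Hollowpine (overflow 12)
  25÷3 = 8 each, +1 to first 1
Round 4: Ashgrove=24 Cedarfen=27 Ironridge=23 → close Ashgrove (overflow 18)
  24÷2 = 12 each, +1 to first 0
Round 5: Cedarfen=39 Ironridge=35 → close Cedarfen (overflow 27)
  39÷1 = 39 each, +1 to first 0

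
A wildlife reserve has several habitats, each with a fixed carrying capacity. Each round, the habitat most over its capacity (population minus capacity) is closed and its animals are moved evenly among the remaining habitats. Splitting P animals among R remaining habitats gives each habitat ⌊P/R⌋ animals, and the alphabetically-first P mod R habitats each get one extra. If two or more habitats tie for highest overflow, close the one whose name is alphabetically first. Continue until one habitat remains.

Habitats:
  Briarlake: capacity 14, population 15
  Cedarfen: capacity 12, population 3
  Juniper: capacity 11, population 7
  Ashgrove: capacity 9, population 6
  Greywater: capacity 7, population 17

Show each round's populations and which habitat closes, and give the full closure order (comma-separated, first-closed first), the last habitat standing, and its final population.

Round 1: Ashgrove=6 Briarlake=15 Cedarfen=3 Greywater=17 Juniper=7 → close Greywater (overflow 10)
  17÷4 = 4 each, +1 to first 1
Round 2: Ashgrove=11 Briarlake=19 Cedarfen=7 Juniper=11 → close Briarlake (overflow 5)
  19÷3 = 6 each, +1 to first 1
Round 3: Ashgrove=18 Cedarfen=13 Juniper=17 → close Ashgrove (overflow 9)
  18÷2 = 9 each, +1 to first 0
Round 4: Cedarfen=22 Juniper=26 → close Juniper (overflow 15)
  26÷1 = 26 each, +1 to first 0

Closure order: Greywater, Briarlake, Ashgrove, Juniper
Last habitat: Cedarfen with 48 animals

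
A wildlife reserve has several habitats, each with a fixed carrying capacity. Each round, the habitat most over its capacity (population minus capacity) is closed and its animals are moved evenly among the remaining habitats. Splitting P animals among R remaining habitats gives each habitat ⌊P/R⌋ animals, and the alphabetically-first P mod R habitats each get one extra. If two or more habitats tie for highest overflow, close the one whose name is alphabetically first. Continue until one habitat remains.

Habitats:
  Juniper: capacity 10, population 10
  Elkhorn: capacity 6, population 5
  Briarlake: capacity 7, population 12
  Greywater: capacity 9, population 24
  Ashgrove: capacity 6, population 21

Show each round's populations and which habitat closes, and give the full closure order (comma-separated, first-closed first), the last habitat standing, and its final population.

Round 1: Ashgrove=21 Briarlake=12 Elkhorn=5 Greywater=24 Juniper=10 → close Ashgrove (overflow 15)
  21÷4 = 5 each, +1 to first 1
Round 2: Briarlake=18 Elkhorn=10 Greywater=29 Juniper=15 → close Greywater (overflow 20)
  29÷3 = 9 each, +1 to first 2
Round 3: Briarlake=28 Elkhorn=20 Juniper=24 → close Briarlake (overflow 21)
  28÷2 = 14 each, +1 to first 0
Round 4: Elkhorn=34 Juniper=38 → close Elkhorn (overflow 28)
  34÷1 = 34 each, +1 to first 0

Closure order: Ashgrove, Greywater, Briarlake, Elkhorn
Last habitat: Juniper with 72 animals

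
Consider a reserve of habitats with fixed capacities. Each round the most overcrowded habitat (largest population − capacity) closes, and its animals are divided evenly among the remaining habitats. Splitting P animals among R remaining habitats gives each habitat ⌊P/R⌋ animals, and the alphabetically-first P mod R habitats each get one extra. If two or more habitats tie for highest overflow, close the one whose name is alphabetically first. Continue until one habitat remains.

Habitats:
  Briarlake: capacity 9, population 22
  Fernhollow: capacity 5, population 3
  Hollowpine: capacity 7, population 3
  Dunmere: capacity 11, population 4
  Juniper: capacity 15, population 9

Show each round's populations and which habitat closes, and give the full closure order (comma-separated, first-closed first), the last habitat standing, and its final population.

Round 1: Briarlake=22 Dunmere=4 Fernhollow=3 Hollowpine=3 Juniper=9 → close Briarlake (overflow 13)
  22÷4 = 5 each, +1 to first 2
Round 2: Dunmere=10 Fernhollow=9 Hollowpine=8 Juniper=14 → close Fernhollow (overflow 4)
  9÷3 = 3 each, +1 to first 0
Round 3: Dunmere=13 Hollowpine=11 Juniper=17 → close Hollowpine (overflow 4)
  11÷2 = 5 each, +1 to first 1
Round 4: Dunmere=19 Juniper=22 → close Dunmere (overflow 8)
  19÷1 = 19 each, +1 to first 0

Closure order: Briarlake, Fernhollow, Hollowpine, Dunmere
Last habitat: Juniper with 41 animals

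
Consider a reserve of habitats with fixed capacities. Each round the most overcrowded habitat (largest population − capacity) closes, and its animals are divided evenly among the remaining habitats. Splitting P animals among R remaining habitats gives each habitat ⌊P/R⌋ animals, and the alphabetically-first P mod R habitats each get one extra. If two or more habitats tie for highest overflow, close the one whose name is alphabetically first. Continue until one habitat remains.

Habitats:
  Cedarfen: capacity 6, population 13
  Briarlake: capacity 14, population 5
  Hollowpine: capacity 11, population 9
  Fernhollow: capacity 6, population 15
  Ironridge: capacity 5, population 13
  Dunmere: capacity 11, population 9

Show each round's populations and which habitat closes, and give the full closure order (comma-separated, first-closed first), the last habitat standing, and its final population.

Closure order: Fernhollow, Ironridge, Cedarfen, Dunmere, Hollowpine
Last habitat: Briarlake with 64 animals

Round 1: Briarlake=5 Cedarfen=13 Dunmere=9 Fernhollow=15 Hollowpine=9 Ironridge=13 → close Fernhollow (overflow 9)
  15÷5 = 3 each, +1 to first 0
Round 2: Briarlake=8 Cedarfen=16 Dunmere=12 Hollowpine=12 Ironridge=16 → close Ironridge (overflow 11)
  16÷4 = 4 each, +1 to first 0
Round 3: Briarlake=12 Cedarfen=20 Dunmere=16 Hollowpine=16 → close Cedarfen (overflow 14)
  20÷3 = 6 each, +1 to first 2
Round 4: Briarlake=19 Dunmere=23 Hollowpine=22 → close Dunmere (overflow 12)
  23÷2 = 11 each, +1 to first 1
Round 5: Briarlake=31 Hollowpine=33 → close Hollowpine (overflow 22)
  33÷1 = 33 each, +1 to first 0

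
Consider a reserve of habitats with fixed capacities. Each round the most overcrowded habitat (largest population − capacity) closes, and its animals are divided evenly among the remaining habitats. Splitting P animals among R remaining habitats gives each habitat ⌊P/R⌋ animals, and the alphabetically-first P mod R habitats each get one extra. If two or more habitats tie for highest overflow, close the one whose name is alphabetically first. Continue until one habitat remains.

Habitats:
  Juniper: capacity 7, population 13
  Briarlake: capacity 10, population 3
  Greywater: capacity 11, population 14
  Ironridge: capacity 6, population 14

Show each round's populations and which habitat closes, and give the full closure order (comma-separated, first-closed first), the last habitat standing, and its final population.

Closure order: Ironridge, Juniper, Greywater
Last habitat: Briarlake with 44 animals

Round 1: Briarlake=3 Greywater=14 Ironridge=14 Juniper=13 → close Ironridge (overflow 8)
  14÷3 = 4 each, +1 to first 2
Round 2: Briarlake=8 Greywater=19 Juniper=17 → close Juniper (overflow 10)
  17÷2 = 8 each, +1 to first 1
Round 3: Briarlake=17 Greywater=27 → close Greywater (overflow 16)
  27÷1 = 27 each, +1 to first 0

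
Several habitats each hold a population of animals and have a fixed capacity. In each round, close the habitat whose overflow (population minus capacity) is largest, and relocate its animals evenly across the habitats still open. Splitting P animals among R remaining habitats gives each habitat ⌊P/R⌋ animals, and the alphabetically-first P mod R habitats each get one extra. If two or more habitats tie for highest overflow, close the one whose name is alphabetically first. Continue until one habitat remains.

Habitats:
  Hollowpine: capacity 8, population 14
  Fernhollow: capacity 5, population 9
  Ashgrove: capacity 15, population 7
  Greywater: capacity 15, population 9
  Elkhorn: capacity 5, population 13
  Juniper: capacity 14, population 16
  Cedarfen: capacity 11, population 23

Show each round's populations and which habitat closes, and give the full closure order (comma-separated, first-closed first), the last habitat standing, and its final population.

Round 1: Ashgrove=7 Cedarfen=23 Elkhorn=13 Fernhollow=9 Greywater=9 Hollowpine=14 Juniper=16 → close Cedarfen (overflow 12)
  23÷6 = 3 each, +1 to first 5
Round 2: Ashgrove=11 Elkhorn=17 Fernhollow=13 Greywater=13 Hollowpine=18 Juniper=19 → close Elkhorn (overflow 12)
  17÷5 = 3 each, +1 to first 2
Round 3: Ashgrove=15 Fernhollow=17 Greywater=16 Hollowpine=21 Juniper=22 → close Hollowpine (overflow 13)
  21÷4 = 5 each, +1 to first 1
Round 4: Ashgrove=21 Fernhollow=22 Greywater=21 Juniper=27 → close Fernhollow (overflow 17)
  22÷3 = 7 each, +1 to first 1
Round 5: Ashgrove=29 Greywater=28 Juniper=34 → close Juniper (overflow 20)
  34÷2 = 17 each, +1 to first 0
Round 6: Ashgrove=46 Greywater=45 → close Ashgrove (overflow 31)
  46÷1 = 46 each, +1 to first 0

Closure order: Cedarfen, Elkhorn, Hollowpine, Fernhollow, Juniper, Ashgrove
Last habitat: Greywater with 91 animals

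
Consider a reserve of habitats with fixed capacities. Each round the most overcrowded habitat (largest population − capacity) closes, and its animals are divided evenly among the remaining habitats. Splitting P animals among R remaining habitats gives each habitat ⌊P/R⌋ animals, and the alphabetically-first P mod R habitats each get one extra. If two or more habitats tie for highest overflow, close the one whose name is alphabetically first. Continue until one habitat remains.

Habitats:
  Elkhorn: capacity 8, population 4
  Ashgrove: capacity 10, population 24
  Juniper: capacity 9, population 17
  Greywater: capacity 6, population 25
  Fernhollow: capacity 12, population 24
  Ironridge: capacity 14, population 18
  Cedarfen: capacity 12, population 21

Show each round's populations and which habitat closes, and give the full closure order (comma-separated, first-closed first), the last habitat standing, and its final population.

Round 1: Ashgrove=24 Cedarfen=21 Elkhorn=4 Fernhollow=24 Greywater=25 Ironridge=18 Juniper=17 → close Greywater (overflow 19)
  25÷6 = 4 each, +1 to first 1
Round 2: Ashgrove=29 Cedarfen=25 Elkhorn=8 Fernhollow=28 Ironridge=22 Juniper=21 → close Ashgrove (overflow 19)
  29÷5 = 5 each, +1 to first 4
Round 3: Cedarfen=31 Elkhorn=14 Fernhollow=34 Ironridge=28 Juniper=26 → close Fernhollow (overflow 22)
  34÷4 = 8 each, +1 to first 2
Round 4: Cedarfen=40 Elkhorn=23 Ironridge=36 Juniper=34 → close Cedarfen (overflow 28)
  40÷3 = 13 each, +1 to first 1
Round 5: Elkhorn=37 Ironridge=49 Juniper=47 → close Juniper (overflow 38)
  47÷2 = 23 each, +1 to first 1
Round 6: Elkhorn=61 Ironridge=72 → close Ironridge (overflow 58)
  72÷1 = 72 each, +1 to first 0

Closure order: Greywater, Ashgrove, Fernhollow, Cedarfen, Juniper, Ironridge
Last habitat: Elkhorn with 133 animals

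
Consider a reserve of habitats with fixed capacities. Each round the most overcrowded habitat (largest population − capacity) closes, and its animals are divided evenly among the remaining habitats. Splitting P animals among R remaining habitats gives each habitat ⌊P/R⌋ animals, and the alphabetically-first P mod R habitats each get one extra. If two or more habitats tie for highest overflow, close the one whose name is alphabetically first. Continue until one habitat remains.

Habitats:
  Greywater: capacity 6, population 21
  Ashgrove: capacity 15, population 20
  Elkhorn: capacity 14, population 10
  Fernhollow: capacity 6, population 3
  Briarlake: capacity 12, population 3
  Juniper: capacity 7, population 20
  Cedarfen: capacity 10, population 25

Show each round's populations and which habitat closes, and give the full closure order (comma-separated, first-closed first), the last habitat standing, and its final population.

Closure order: Cedarfen, Greywater, Juniper, Ashgrove, Elkhorn, Fernhollow
Last habitat: Briarlake with 102 animals

Round 1: Ashgrove=20 Briarlake=3 Cedarfen=25 Elkhorn=10 Fernhollow=3 Greywater=21 Juniper=20 → close Cedarfen (overflow 15)
  25÷6 = 4 each, +1 to first 1
Round 2: Ashgrove=25 Briarlake=7 Elkhorn=14 Fernhollow=7 Greywater=25 Juniper=24 → close Greywater (overflow 19)
  25÷5 = 5 each, +1 to first 0
Round 3: Ashgrove=30 Briarlake=12 Elkhorn=19 Fernhollow=12 Juniper=29 → close Juniper (overflow 22)
  29÷4 = 7 each, +1 to first 1
Round 4: Ashgrove=38 Briarlake=19 Elkhorn=26 Fernhollow=19 → close Ashgrove (overflow 23)
  38÷3 = 12 each, +1 to first 2
Round 5: Briarlake=32 Elkhorn=39 Fernhollow=31 → close Elkhorn (overflow 25)
  39÷2 = 19 each, +1 to first 1
Round 6: Briarlake=52 Fernhollow=50 → close Fernhollow (overflow 44)
  50÷1 = 50 each, +1 to first 0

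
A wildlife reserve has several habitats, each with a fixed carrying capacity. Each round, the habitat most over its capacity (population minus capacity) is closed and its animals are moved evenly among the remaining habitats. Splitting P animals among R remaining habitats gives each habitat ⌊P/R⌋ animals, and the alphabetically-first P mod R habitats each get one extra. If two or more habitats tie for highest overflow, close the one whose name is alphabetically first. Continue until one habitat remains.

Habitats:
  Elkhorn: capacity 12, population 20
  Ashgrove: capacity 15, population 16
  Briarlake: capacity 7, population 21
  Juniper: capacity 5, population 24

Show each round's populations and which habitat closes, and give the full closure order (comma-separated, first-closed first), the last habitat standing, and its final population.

Round 1: Ashgrove=16 Briarlake=21 Elkhorn=20 Juniper=24 → close Juniper (overflow 19)
  24÷3 = 8 each, +1 to first 0
Round 2: Ashgrove=24 Briarlake=29 Elkhorn=28 → close Briarlake (overflow 22)
  29÷2 = 14 each, +1 to first 1
Round 3: Ashgrove=39 Elkhorn=42 → close Elkhorn (overflow 30)
  42÷1 = 42 each, +1 to first 0

Closure order: Juniper, Briarlake, Elkhorn
Last habitat: Ashgrove with 81 animals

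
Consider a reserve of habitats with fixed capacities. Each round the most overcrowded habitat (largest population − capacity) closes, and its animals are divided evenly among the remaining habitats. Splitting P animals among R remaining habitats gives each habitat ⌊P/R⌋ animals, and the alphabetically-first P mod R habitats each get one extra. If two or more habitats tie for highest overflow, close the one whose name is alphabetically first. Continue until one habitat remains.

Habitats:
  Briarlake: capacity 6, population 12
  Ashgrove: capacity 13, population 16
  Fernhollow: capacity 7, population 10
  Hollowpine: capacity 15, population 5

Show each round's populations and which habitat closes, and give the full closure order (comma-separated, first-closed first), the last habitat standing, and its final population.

Closure order: Briarlake, Ashgrove, Fernhollow
Last habitat: Hollowpine with 43 animals

Round 1: Ashgrove=16 Briarlake=12 Fernhollow=10 Hollowpine=5 → close Briarlake (overflow 6)
  12÷3 = 4 each, +1 to first 0
Round 2: Ashgrove=20 Fernhollow=14 Hollowpine=9 → close Ashgrove (overflow 7)
  20÷2 = 10 each, +1 to first 0
Round 3: Fernhollow=24 Hollowpine=19 → close Fernhollow (overflow 17)
  24÷1 = 24 each, +1 to first 0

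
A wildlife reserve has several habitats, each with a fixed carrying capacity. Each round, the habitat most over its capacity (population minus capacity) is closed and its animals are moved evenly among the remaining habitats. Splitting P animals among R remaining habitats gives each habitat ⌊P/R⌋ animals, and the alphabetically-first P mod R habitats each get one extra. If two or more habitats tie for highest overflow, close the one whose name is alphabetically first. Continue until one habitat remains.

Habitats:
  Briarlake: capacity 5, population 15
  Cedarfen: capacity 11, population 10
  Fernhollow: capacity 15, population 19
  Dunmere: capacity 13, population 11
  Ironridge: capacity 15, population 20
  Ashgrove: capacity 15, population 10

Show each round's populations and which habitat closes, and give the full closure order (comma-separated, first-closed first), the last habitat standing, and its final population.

Round 1: Ashgrove=10 Briarlake=15 Cedarfen=10 Dunmere=11 Fernhollow=19 Ironridge=20 → close Briarlake (overflow 10)
  15÷5 = 3 each, +1 to first 0
Round 2: Ashgrove=13 Cedarfen=13 Dunmere=14 Fernhollow=22 Ironridge=23 → close Ironridge (overflow 8)
  23÷4 = 5 each, +1 to first 3
Round 3: Ashgrove=19 Cedarfen=19 Dunmere=20 Fernhollow=27 → close Fernhollow (overflow 12)
  27÷3 = 9 each, +1 to first 0
Round 4: Ashgrove=28 Cedarfen=28 Dunmere=29 → close Cedarfen (overflow 17)
  28÷2 = 14 each, +1 to first 0
Round 5: Ashgrove=42 Dunmere=43 → close Dunmere (overflow 30)
  43÷1 = 43 each, +1 to first 0

Closure order: Briarlake, Ironridge, Fernhollow, Cedarfen, Dunmere
Last habitat: Ashgrove with 85 animals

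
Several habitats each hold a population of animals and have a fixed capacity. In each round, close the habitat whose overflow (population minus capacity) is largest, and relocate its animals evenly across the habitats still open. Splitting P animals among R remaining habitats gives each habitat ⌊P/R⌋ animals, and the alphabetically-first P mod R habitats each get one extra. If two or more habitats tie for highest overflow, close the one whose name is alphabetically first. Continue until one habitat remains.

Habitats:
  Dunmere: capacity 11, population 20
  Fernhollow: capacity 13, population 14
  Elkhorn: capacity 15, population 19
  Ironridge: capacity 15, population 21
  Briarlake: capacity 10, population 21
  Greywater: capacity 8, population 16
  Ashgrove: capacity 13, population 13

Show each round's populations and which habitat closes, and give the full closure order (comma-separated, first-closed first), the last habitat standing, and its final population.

Round 1: Ashgrove=13 Briarlake=21 Dunmere=20 Elkhorn=19 Fernhollow=14 Greywater=16 Ironridge=21 → close Briarlake (overflow 11)
  21÷6 = 3 each, +1 to first 3
Round 2: Ashgrove=17 Dunmere=24 Elkhorn=23 Fernhollow=17 Greywater=19 Ironridge=24 → close Dunmere (overflow 13)
  24÷5 = 4 each, +1 to first 4
Round 3: Ashgrove=22 Elkhorn=28 Fernhollow=22 Greywater=24 Ironridge=28 → close Greywater (overflow 16)
  24÷4 = 6 each, +1 to first 0
Round 4: Ashgrove=28 Elkhorn=34 Fernhollow=28 Ironridge=34 → close Elkhorn (overflow 19)
  34÷3 = 11 each, +1 to first 1
Round 5: Ashgrove=40 Fernhollow=39 Ironridge=45 → close Ironridge (overflow 30)
  45÷2 = 22 each, +1 to first 1
Round 6: Ashgrove=63 Fernhollow=61 → close Ashgrove (overflow 50)
  63÷1 = 63 each, +1 to first 0

Closure order: Briarlake, Dunmere, Greywater, Elkhorn, Ironridge, Ashgrove
Last habitat: Fernhollow with 124 animals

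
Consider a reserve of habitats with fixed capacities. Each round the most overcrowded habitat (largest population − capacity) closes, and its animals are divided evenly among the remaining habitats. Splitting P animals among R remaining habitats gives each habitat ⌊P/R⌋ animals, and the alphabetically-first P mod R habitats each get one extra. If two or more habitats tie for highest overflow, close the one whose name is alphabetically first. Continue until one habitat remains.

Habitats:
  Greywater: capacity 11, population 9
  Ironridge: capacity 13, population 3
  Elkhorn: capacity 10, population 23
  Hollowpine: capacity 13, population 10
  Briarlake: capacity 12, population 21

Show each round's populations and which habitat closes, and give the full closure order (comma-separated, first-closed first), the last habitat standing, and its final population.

Closure order: Elkhorn, Briarlake, Greywater, Hollowpine
Last habitat: Ironridge with 66 animals

Round 1: Briarlake=21 Elkhorn=23 Greywater=9 Hollowpine=10 Ironridge=3 → close Elkhorn (overflow 13)
  23÷4 = 5 each, +1 to first 3
Round 2: Briarlake=27 Greywater=15 Hollowpine=16 Ironridge=8 → close Briarlake (overflow 15)
  27÷3 = 9 each, +1 to first 0
Round 3: Greywater=24 Hollowpine=25 Ironridge=17 → close Greywater (overflow 13)
  24÷2 = 12 each, +1 to first 0
Round 4: Hollowpine=37 Ironridge=29 → close Hollowpine (overflow 24)
  37÷1 = 37 each, +1 to first 0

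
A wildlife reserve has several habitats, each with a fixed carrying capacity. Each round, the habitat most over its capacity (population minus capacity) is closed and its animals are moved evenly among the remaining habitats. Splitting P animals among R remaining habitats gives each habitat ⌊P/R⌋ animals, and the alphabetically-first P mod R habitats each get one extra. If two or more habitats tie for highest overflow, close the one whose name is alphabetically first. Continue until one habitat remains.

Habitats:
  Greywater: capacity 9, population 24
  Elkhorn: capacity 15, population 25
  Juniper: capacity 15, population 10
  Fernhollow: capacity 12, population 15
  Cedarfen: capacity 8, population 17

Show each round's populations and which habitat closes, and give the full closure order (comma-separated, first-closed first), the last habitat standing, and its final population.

Closure order: Greywater, Elkhorn, Cedarfen, Fernhollow
Last habitat: Juniper with 91 animals

Round 1: Cedarfen=17 Elkhorn=25 Fernhollow=15 Greywater=24 Juniper=10 → close Greywater (overflow 15)
  24÷4 = 6 each, +1 to first 0
Round 2: Cedarfen=23 Elkhorn=31 Fernhollow=21 Juniper=16 → close Elkhorn (overflow 16)
  31÷3 = 10 each, +1 to first 1
Round 3: Cedarfen=34 Fernhollow=31 Juniper=26 → close Cedarfen (overflow 26)
  34÷2 = 17 each, +1 to first 0
Round 4: Fernhollow=48 Juniper=43 → close Fernhollow (overflow 36)
  48÷1 = 48 each, +1 to first 0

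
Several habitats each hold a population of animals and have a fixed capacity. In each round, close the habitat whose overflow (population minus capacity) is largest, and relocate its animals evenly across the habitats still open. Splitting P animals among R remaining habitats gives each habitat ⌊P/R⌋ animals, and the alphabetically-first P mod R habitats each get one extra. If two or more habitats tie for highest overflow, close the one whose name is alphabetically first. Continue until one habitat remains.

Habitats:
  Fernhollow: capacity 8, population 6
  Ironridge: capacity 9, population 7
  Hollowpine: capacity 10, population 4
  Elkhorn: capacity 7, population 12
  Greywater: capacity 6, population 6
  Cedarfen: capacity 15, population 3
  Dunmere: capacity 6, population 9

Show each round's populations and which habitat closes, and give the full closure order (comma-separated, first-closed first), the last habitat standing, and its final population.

Round 1: Cedarfen=3 Dunmere=9 Elkhorn=12 Fernhollow=6 Greywater=6 Hollowpine=4 Ironridge=7 → close Elkhorn (overflow 5)
  12÷6 = 2 each, +1 to first 0
Round 2: Cedarfen=5 Dunmere=11 Fernhollow=8 Greywater=8 Hollowpine=6 Ironridge=9 → close Dunmere (overflow 5)
  11÷5 = 2 each, +1 to first 1
Round 3: Cedarfen=8 Fernhollow=10 Greywater=10 Hollowpine=8 Ironridge=11 → close Greywater (overflow 4)
  10÷4 = 2 each, +1 to first 2
Round 4: Cedarfen=11 Fernhollow=13 Hollowpine=10 Ironridge=13 → close Fernhollow (overflow 5)
  13÷3 = 4 each, +1 to first 1
Round 5: Cedarfen=16 Hollowpine=14 Ironridge=17 → close Ironridge (overflow 8)
  17÷2 = 8 each, +1 to first 1
Round 6: Cedarfen=25 Hollowpine=22 → close Hollowpine (overflow 12)
  22÷1 = 22 each, +1 to first 0

Closure order: Elkhorn, Dunmere, Greywater, Fernhollow, Ironridge, Hollowpine
Last habitat: Cedarfen with 47 animals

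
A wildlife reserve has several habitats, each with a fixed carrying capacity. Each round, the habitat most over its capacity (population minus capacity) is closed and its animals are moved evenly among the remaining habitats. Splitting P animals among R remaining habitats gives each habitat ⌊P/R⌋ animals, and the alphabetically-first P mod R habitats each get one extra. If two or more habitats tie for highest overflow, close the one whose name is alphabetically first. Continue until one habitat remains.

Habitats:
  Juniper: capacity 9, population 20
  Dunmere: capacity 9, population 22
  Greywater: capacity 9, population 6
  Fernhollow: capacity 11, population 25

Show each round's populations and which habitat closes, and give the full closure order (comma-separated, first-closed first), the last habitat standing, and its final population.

Closure order: Fernhollow, Dunmere, Juniper
Last habitat: Greywater with 73 animals

Round 1: Dunmere=22 Fernhollow=25 Greywater=6 Juniper=20 → close Fernhollow (overflow 14)
  25÷3 = 8 each, +1 to first 1
Round 2: Dunmere=31 Greywater=14 Juniper=28 → close Dunmere (overflow 22)
  31÷2 = 15 each, +1 to first 1
Round 3: Greywater=30 Juniper=43 → close Juniper (overflow 34)
  43÷1 = 43 each, +1 to first 0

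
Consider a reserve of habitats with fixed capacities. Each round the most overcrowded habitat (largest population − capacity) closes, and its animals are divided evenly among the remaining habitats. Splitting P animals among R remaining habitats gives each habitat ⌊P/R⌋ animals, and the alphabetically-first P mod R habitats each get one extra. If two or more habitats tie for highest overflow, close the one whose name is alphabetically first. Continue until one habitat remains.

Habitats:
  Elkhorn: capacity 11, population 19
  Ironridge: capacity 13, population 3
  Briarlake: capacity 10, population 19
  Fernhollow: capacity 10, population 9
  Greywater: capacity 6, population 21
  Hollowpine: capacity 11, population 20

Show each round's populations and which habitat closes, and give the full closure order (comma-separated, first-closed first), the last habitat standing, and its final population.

Round 1: Briarlake=19 Elkhorn=19 Fernhollow=9 Greywater=21 Hollowpine=20 Ironridge=3 → close Greywater (overflow 15)
  21÷5 = 4 each, +1 to first 1
Round 2: Briarlake=24 Elkhorn=23 Fernhollow=13 Hollowpine=24 Ironridge=7 → close Briarlake (overflow 14)
  24÷4 = 6 each, +1 to first 0
Round 3: Elkhorn=29 Fernhollow=19 Hollowpine=30 Ironridge=13 → close Hollowpine (overflow 19)
  30÷3 = 10 each, +1 to first 0
Round 4: Elkhorn=39 Fernhollow=29 Ironridge=23 → close Elkhorn (overflow 28)
  39÷2 = 19 each, +1 to first 1
Round 5: Fernhollow=49 Ironridge=42 → close Fernhollow (overflow 39)
  49÷1 = 49 each, +1 to first 0

Closure order: Greywater, Briarlake, Hollowpine, Elkhorn, Fernhollow
Last habitat: Ironridge with 91 animals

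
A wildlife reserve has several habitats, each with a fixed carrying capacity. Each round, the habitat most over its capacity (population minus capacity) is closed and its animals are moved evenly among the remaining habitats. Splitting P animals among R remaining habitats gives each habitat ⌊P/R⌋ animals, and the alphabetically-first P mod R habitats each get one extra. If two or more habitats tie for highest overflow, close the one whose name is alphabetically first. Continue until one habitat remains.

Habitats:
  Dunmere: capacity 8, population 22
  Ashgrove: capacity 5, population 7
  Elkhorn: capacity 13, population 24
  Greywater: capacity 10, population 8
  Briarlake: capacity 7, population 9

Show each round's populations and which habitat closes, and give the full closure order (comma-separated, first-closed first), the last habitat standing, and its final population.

Round 1: Ashgrove=7 Briarlake=9 Dunmere=22 Elkhorn=24 Greywater=8 → close Dunmere (overflow 14)
  22÷4 = 5 each, +1 to first 2
Round 2: Ashgrove=13 Briarlake=15 Elkhorn=29 Greywater=13 → close Elkhorn (overflow 16)
  29÷3 = 9 each, +1 to first 2
Round 3: Ashgrove=23 Briarlake=25 Greywater=22 → close Ashgrove (overflow 18)
  23÷2 = 11 each, +1 to first 1
Round 4: Briarlake=37 Greywater=33 → close Briarlake (overflow 30)
  37÷1 = 37 each, +1 to first 0

Closure order: Dunmere, Elkhorn, Ashgrove, Briarlake
Last habitat: Greywater with 70 animals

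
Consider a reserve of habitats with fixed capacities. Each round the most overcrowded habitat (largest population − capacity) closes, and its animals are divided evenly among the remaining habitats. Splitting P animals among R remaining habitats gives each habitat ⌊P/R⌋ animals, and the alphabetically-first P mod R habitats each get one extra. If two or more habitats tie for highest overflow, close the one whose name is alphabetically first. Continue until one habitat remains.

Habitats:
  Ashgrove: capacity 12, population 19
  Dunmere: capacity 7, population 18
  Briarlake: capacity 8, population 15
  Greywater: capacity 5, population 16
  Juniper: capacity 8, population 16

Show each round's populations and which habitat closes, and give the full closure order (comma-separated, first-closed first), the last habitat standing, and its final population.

Closure order: Dunmere, Greywater, Ashgrove, Briarlake
Last habitat: Juniper with 84 animals

Round 1: Ashgrove=19 Briarlake=15 Dunmere=18 Greywater=16 Juniper=16 → close Dunmere (overflow 11)
  18÷4 = 4 each, +1 to first 2
Round 2: Ashgrove=24 Briarlake=20 Greywater=20 Juniper=20 → close Greywater (overflow 15)
  20÷3 = 6 each, +1 to first 2
Round 3: Ashgrove=31 Briarlake=27 Juniper=26 → close Ashgrove (overflow 19)
  31÷2 = 15 each, +1 to first 1
Round 4: Briarlake=43 Juniper=41 → close Briarlake (overflow 35)
  43÷1 = 43 each, +1 to first 0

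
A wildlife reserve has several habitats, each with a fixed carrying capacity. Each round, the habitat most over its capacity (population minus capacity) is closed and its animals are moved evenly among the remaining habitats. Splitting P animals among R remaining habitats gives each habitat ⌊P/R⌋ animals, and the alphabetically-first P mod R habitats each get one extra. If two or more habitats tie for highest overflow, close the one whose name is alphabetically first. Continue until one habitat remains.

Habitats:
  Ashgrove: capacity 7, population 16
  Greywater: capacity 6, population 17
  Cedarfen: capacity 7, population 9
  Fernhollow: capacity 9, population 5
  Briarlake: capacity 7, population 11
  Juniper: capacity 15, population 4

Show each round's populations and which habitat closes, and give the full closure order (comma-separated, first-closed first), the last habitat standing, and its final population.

Round 1: Ashgrove=16 Briarlake=11 Cedarfen=9 Fernhollow=5 Greywater=17 Juniper=4 → close Greywater (overflow 11)
  17÷5 = 3 each, +1 to first 2
Round 2: Ashgrove=20 Briarlake=15 Cedarfen=12 Fernhollow=8 Juniper=7 → close Ashgrove (overflow 13)
  20÷4 = 5 each, +1 to first 0
Round 3: Briarlake=20 Cedarfen=17 Fernhollow=13 Juniper=12 → close Briarlake (overflow 13)
  20÷3 = 6 each, +1 to first 2
Round 4: Cedarfen=24 Fernhollow=20 Juniper=18 → close Cedarfen (overflow 17)
  24÷2 = 12 each, +1 to first 0
Round 5: Fernhollow=32 Juniper=30 → close Fernhollow (overflow 23)
  32÷1 = 32 each, +1 to first 0

Closure order: Greywater, Ashgrove, Briarlake, Cedarfen, Fernhollow
Last habitat: Juniper with 62 animals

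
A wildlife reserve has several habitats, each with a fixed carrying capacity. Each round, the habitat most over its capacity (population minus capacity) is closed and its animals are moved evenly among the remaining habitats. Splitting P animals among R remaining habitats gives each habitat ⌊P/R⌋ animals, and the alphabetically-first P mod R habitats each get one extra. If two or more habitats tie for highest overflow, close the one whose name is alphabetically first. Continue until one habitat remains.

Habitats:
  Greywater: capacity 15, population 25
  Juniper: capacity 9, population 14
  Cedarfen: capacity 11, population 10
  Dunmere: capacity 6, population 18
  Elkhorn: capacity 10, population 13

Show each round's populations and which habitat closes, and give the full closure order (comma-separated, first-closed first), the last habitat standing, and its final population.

Round 1: Cedarfen=10 Dunmere=18 Elkhorn=13 Greywater=25 Juniper=14 → close Dunmere (overflow 12)
  18÷4 = 4 each, +1 to first 2
Round 2: Cedarfen=15 Elkhorn=18 Greywater=29 Juniper=18 → close Greywater (overflow 14)
  29÷3 = 9 each, +1 to first 2
Round 3: Cedarfen=25 Elkhorn=28 Juniper=27 → close Elkhorn (overflow 18)
  28÷2 = 14 each, +1 to first 0
Round 4: Cedarfen=39 Juniper=41 → close Juniper (overflow 32)
  41÷1 = 41 each, +1 to first 0

Closure order: Dunmere, Greywater, Elkhorn, Juniper
Last habitat: Cedarfen with 80 animals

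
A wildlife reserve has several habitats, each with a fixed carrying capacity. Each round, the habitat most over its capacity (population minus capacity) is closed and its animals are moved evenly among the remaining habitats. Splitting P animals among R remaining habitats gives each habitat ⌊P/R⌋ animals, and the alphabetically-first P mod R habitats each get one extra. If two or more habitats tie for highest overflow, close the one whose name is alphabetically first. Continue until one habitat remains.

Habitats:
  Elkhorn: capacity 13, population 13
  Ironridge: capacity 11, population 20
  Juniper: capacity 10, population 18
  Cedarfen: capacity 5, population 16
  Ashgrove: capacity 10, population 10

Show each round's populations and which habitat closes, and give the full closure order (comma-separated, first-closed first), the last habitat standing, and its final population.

Closure order: Cedarfen, Ironridge, Juniper, Ashgrove
Last habitat: Elkhorn with 77 animals

Round 1: Ashgrove=10 Cedarfen=16 Elkhorn=13 Ironridge=20 Juniper=18 → close Cedarfen (overflow 11)
  16÷4 = 4 each, +1 to first 0
Round 2: Ashgrove=14 Elkhorn=17 Ironridge=24 Juniper=22 → close Ironridge (overflow 13)
  24÷3 = 8 each, +1 to first 0
Round 3: Ashgrove=22 Elkhorn=25 Juniper=30 → close Juniper (overflow 20)
  30÷2 = 15 each, +1 to first 0
Round 4: Ashgrove=37 Elkhorn=40 → close Ashgrove (overflow 27)
  37÷1 = 37 each, +1 to first 0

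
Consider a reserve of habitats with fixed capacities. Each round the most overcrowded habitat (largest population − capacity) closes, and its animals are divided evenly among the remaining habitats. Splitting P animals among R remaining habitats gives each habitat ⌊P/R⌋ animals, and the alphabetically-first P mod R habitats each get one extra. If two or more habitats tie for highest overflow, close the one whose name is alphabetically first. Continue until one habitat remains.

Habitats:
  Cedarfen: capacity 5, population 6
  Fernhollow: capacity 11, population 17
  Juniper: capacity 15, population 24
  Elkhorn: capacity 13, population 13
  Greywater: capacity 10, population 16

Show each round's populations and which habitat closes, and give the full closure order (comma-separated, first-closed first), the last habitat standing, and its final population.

Round 1: Cedarfen=6 Elkhorn=13 Fernhollow=17 Greywater=16 Juniper=24 → close Juniper (overflow 9)
  24÷4 = 6 each, +1 to first 0
Round 2: Cedarfen=12 Elkhorn=19 Fernhollow=23 Greywater=22 → close Fernhollow (overflow 12)
  23÷3 = 7 each, +1 to first 2
Round 3: Cedarfen=20 Elkhorn=27 Greywater=29 → close Greywater (overflow 19)
  29÷2 = 14 each, +1 to first 1
Round 4: Cedarfen=35 Elkhorn=41 → close Cedarfen (overflow 30)
  35÷1 = 35 each, +1 to first 0

Closure order: Juniper, Fernhollow, Greywater, Cedarfen
Last habitat: Elkhorn with 76 animals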